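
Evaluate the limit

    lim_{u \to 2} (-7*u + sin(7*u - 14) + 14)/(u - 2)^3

-343/6

Direct substitution gives 0/0.
Apply L'Hôpital: lim (7*cos(7*u - 14) - 7)/(3*(u - 2)^2), still 0/0.
Apply L'Hôpital: lim (-49*sin(7*u - 14))/(6*u - 12), still 0/0.
After 3 applications of L'Hôpital's rule the quotient is (-343*cos(7*u - 14))/(6); substituting u = 2 gives -343/6.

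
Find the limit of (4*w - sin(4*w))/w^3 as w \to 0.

32/3

Direct substitution gives 0/0.
Apply L'Hôpital: lim (4 - 4*cos(4*w))/(3*w^2), still 0/0.
Apply L'Hôpital: lim (16*sin(4*w))/(6*w), still 0/0.
After 3 applications of L'Hôpital's rule the quotient is (64*cos(4*w))/(6); substituting w = 0 gives 32/3.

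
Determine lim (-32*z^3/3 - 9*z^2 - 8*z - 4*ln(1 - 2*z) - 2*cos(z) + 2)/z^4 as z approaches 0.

191/12

Substitution gives 0/0; apply L'Hôpital's rule 4 times.
After differentiating numerator and denominator 4 times the quotient is (-2*cos(z) + 384/(2*z - 1)^4)/(24); at z = 0 this is 191/12.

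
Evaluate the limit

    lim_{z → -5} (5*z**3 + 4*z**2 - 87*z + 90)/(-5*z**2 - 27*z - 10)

Since z = -5 makes numerator and denominator zero, (z + 5) divides both.
Cancelling it gives (5*z^2 - 21*z + 18)/(-5*z - 2); now plug in z = -5 to get 248/23.

248/23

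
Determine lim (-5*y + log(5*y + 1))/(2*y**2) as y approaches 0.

-25/4

Direct substitution gives 0/0.
Apply L'Hôpital: lim (-5 + 5/(5*y + 1))/(4*y), still 0/0.
After 2 applications of L'Hôpital's rule the quotient is (-25/(5*y + 1)^2)/(4); substituting y = 0 gives -25/4.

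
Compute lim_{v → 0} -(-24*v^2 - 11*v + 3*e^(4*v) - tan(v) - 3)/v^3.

Substitution gives 0/0; apply L'Hôpital's rule 3 times.
After differentiating numerator and denominator 3 times the quotient is (192*e^(4*v) - 6*tan(v)^4 - 8*tan(v)^2 - 2)/(-6); at v = 0 this is -95/3.

-95/3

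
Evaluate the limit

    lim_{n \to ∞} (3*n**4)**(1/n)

Base → ∞ and exponent → 0: an ∞^0 form.
Take logs: (1/n)·ln(3·n^4) = (ln 3 + 4·ln n)/n → 0.
So the limit is e^0 = 1.

1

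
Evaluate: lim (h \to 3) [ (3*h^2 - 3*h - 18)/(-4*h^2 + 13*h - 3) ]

Direct substitution gives 0/0, so factor. Both numerator and denominator have (h - 3) as a factor.
After cancelling, the expression reduces to (3*h + 6)/(1 - 4*h).
Substituting h = 3 gives -15/11.

-15/11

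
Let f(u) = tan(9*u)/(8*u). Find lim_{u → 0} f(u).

9/8

Substitution gives 0/0.
Since tan(θ)/θ → 1 as θ → 0, tan(9u)/(9u) → 1 and the limit is 9/8.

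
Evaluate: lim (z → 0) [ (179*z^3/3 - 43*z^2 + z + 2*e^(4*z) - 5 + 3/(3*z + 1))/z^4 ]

Substitution gives 0/0 (the numerator vanishes to order 4).
Expand each term to order z^4: the coefficient of z^4 in 2·e^(4z) is 64/3 and in 3·1/(1 + 3z) is 243.
Lower-order terms cancel with the polynomial part, so the numerator is (793/3)·z^4 + o(z^4), and the limit is (793/3)/(1) = 793/3.

793/3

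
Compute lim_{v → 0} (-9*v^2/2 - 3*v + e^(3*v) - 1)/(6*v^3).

3/4

Direct substitution gives 0/0.
Apply L'Hôpital: lim (-9*v + 3*e^(3*v) - 3)/(18*v^2), still 0/0.
Apply L'Hôpital: lim (9*e^(3*v) - 9)/(36*v), still 0/0.
After 3 applications of L'Hôpital's rule the quotient is (27*e^(3*v))/(36); substituting v = 0 gives 3/4.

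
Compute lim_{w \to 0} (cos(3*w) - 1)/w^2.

Direct substitution gives 0/0.
Apply L'Hôpital: lim (-3*sin(3*w))/(2*w), still 0/0.
After 2 applications of L'Hôpital's rule the quotient is (-9*cos(3*w))/(2); substituting w = 0 gives -9/2.

-9/2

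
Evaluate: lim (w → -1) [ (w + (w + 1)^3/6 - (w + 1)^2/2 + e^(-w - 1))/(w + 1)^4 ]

1/24

Direct substitution gives 0/0.
Apply L'Hôpital: lim (-w + (w + 1)^2/2 - e^(-w - 1))/(4*(w + 1)^3), still 0/0.
Apply L'Hôpital: lim (w + e^(-w - 1))/(12*(w + 1)^2), still 0/0.
Apply L'Hôpital: lim (1 - e^(-w - 1))/(24*w + 24), still 0/0.
After 4 applications of L'Hôpital's rule the quotient is (e^(-w - 1))/(24); substituting w = -1 gives 1/24.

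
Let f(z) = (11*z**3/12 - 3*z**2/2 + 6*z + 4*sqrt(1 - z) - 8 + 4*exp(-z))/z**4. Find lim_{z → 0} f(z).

Substitution gives 0/0 (the numerator vanishes to order 4).
Expand each term to order z^4: the coefficient of z^4 in 4·e^(-z) is 1/6 and in 4·√(1 - z) is -5/32.
Lower-order terms cancel with the polynomial part, so the numerator is (1/96)·z^4 + o(z^4), and the limit is (1/96)/(1) = 1/96.

1/96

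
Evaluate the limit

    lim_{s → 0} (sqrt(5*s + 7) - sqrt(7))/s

5*√(7)/14

Substitution gives 0/0. Multiply numerator and denominator by the conjugate √(7 + 5s) + √7.
The numerator becomes (7 + 5s) − 7 = 5s, so the expression simplifies to 5/(√(7 + 5s) + √7).
Letting s → 0 gives 5/(2√7) = 5*√(7)/14.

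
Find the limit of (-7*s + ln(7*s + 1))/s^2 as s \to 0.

-49/2

Direct substitution gives 0/0.
Apply L'Hôpital: lim (-7 + 7/(7*s + 1))/(2*s), still 0/0.
After 2 applications of L'Hôpital's rule the quotient is (-49/(7*s + 1)^2)/(2); substituting s = 0 gives -49/2.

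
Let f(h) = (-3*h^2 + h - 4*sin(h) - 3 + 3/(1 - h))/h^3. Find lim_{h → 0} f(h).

11/3

Substitution gives 0/0; apply L'Hôpital's rule 3 times.
After differentiating numerator and denominator 3 times the quotient is (4*cos(h) + 18/(h - 1)^4)/(6); at h = 0 this is 11/3.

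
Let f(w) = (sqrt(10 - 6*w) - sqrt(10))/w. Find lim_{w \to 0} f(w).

-3*√(10)/10

Substitution gives 0/0. Multiply numerator and denominator by the conjugate √(10 - 6w) + √10.
The numerator becomes (10 - 6w) − 10 = -6w, so the expression simplifies to -6/(√(10 - 6w) + √10).
Letting w → 0 gives -6/(2√10) = -3*√(10)/10.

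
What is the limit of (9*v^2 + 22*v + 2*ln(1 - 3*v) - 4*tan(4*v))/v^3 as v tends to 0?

Substitution gives 0/0; apply L'Hôpital's rule 3 times.
After differentiating numerator and denominator 3 times the quotient is (-1024*tan(4*v)^2/cos(4*v)^2 - 512/cos(4*v)^4 + 108/(3*v - 1)^3)/(6); at v = 0 this is -310/3.

-310/3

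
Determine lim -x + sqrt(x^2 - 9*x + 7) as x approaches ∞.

This has the form ∞ − ∞. Multiply and divide by the conjugate √(x^2 - 9*x + 7) + x.
That gives (-9x + 7) / (√(x^2 - 9*x + 7) + x).
Divide numerator and denominator by x: the limit is -9/(2·1) = -9/2.

-9/2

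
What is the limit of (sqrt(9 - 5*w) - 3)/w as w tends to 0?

Substitution gives 0/0. Multiply numerator and denominator by the conjugate √(9 - 5w) + √9.
The numerator becomes (9 - 5w) − 9 = -5w, so the expression simplifies to -5/(√(9 - 5w) + √9).
Letting w → 0 gives -5/(2√9) = -5/6.

-5/6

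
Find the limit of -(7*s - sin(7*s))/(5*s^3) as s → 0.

Direct substitution gives 0/0.
Apply L'Hôpital: lim (7 - 7*cos(7*s))/(-15*s^2), still 0/0.
Apply L'Hôpital: lim (49*sin(7*s))/(-30*s), still 0/0.
After 3 applications of L'Hôpital's rule the quotient is (343*cos(7*s))/(-30); substituting s = 0 gives -343/30.

-343/30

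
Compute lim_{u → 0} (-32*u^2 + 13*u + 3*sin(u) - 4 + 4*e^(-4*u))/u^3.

-259/6

Substitution gives 0/0; apply L'Hôpital's rule 3 times.
After differentiating numerator and denominator 3 times the quotient is (-3*cos(u) - 256*e^(-4*u))/(6); at u = 0 this is -259/6.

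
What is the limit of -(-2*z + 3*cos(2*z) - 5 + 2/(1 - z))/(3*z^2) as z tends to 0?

4/3

Substitution gives 0/0; apply L'Hôpital's rule 2 times.
After differentiating numerator and denominator 2 times the quotient is (-12*cos(2*z) - 4/(z - 1)^3)/(-6); at z = 0 this is 4/3.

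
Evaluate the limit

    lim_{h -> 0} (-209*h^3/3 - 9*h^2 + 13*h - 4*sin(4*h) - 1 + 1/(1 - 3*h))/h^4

Substitution gives 0/0; apply L'Hôpital's rule 4 times.
After differentiating numerator and denominator 4 times the quotient is (-1024*sin(4*h) - 1944/(3*h - 1)^5)/(24); at h = 0 this is 81.

81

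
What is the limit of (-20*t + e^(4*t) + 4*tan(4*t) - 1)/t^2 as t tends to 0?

8

Substitution gives 0/0 (the numerator vanishes to order 2).
Expand each term to order t^2: the coefficient of t^2 in e^(4t) is 8 and in 4·tan(4t) is 0.
Lower-order terms cancel with the polynomial part, so the numerator is (8)·t^2 + o(t^2), and the limit is (8)/(1) = 8.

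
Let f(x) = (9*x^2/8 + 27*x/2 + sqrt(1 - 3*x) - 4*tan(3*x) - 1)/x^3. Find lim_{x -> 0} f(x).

-603/16

Substitution gives 0/0; apply L'Hôpital's rule 3 times.
After differentiating numerator and denominator 3 times the quotient is (27*(256*(1 - 3*x)^(5/2)*(cos(6*x) - 2)/(cos(6*x) + 1)^2 - 3)/(8*(1 - 3*x)^(5/2)))/(6); at x = 0 this is -603/16.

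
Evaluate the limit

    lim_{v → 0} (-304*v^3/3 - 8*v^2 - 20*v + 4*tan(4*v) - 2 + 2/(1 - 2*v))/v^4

Substitution gives 0/0 (the numerator vanishes to order 4).
Expand each term to order v^4: the coefficient of v^4 in 4·tan(4v) is 0 and in 2·1/(1 - 2v) is 32.
Lower-order terms cancel with the polynomial part, so the numerator is (32)·v^4 + o(v^4), and the limit is (32)/(1) = 32.

32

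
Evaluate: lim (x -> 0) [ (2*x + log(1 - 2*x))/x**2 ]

Direct substitution gives 0/0.
Apply L'Hôpital: lim (2 - 2/(1 - 2*x))/(2*x), still 0/0.
After 2 applications of L'Hôpital's rule the quotient is (-4/(1 - 2*x)^2)/(2); substituting x = 0 gives -2.

-2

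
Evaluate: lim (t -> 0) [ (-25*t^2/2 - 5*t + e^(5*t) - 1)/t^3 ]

125/6

Direct substitution gives 0/0.
Apply L'Hôpital: lim (-25*t + 5*e^(5*t) - 5)/(3*t^2), still 0/0.
Apply L'Hôpital: lim (25*e^(5*t) - 25)/(6*t), still 0/0.
After 3 applications of L'Hôpital's rule the quotient is (125*e^(5*t))/(6); substituting t = 0 gives 125/6.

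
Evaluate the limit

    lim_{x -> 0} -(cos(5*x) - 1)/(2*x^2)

Direct substitution gives 0/0.
Apply L'Hôpital: lim (-5*sin(5*x))/(-4*x), still 0/0.
After 2 applications of L'Hôpital's rule the quotient is (-25*cos(5*x))/(-4); substituting x = 0 gives 25/4.

25/4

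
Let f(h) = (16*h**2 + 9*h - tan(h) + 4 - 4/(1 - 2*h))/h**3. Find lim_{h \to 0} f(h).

Substitution gives 0/0; apply L'Hôpital's rule 3 times.
After differentiating numerator and denominator 3 times the quotient is (4/cos(h)^2 - 6/cos(h)^4 - 192/(2*h - 1)^4)/(6); at h = 0 this is -97/3.

-97/3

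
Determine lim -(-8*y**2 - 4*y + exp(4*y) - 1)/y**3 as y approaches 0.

-32/3

Direct substitution gives 0/0.
Apply L'Hôpital: lim (-16*y + 4*e^(4*y) - 4)/(-3*y^2), still 0/0.
Apply L'Hôpital: lim (16*e^(4*y) - 16)/(-6*y), still 0/0.
After 3 applications of L'Hôpital's rule the quotient is (64*e^(4*y))/(-6); substituting y = 0 gives -32/3.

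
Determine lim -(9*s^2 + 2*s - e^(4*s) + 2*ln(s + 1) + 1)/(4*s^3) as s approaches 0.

5/2

Substitution gives 0/0; apply L'Hôpital's rule 3 times.
After differentiating numerator and denominator 3 times the quotient is (-64*e^(4*s) + 4/(s + 1)^3)/(-24); at s = 0 this is 5/2.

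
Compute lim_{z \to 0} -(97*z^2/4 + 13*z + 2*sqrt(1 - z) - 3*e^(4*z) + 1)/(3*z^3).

257/24

Substitution gives 0/0; apply L'Hôpital's rule 3 times.
After differentiating numerator and denominator 3 times the quotient is (-192*e^(4*z) - 3/(4*(1 - z)^(5/2)))/(-18); at z = 0 this is 257/24.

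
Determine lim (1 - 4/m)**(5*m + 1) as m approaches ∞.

e^(-20)

Write it as [(1 - 4/m)^m]^(5) · (1 - 4/m)^(1). The bracketed term tends to e^(-4) and the second factor to 1, so the limit is e^(-20).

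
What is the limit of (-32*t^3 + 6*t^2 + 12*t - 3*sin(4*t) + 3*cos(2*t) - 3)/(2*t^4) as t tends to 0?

1

Substitution gives 0/0 (the numerator vanishes to order 4).
Expand each term to order t^4: the coefficient of t^4 in 3·cos(2t) is 2 and in -3·sin(4t) is 0.
Lower-order terms cancel with the polynomial part, so the numerator is (2)·t^4 + o(t^4), and the limit is (2)/(2) = 1.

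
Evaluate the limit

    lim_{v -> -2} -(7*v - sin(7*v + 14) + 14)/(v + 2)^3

-343/6

Direct substitution gives 0/0.
Apply L'Hôpital: lim (7 - 7*cos(7*v + 14))/(-3*(v + 2)^2), still 0/0.
Apply L'Hôpital: lim (49*sin(7*v + 14))/(-6*v - 12), still 0/0.
After 3 applications of L'Hôpital's rule the quotient is (343*cos(7*v + 14))/(-6); substituting v = -2 gives -343/6.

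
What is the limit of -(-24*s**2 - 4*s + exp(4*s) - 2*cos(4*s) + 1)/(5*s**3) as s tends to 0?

-32/15

Substitution gives 0/0 (the numerator vanishes to order 3).
Expand each term to order s^3: the coefficient of s^3 in -2·cos(4s) is 0 and in e^(4s) is 32/3.
Lower-order terms cancel with the polynomial part, so the numerator is (32/3)·s^3 + o(s^3), and the limit is (32/3)/(-5) = -32/15.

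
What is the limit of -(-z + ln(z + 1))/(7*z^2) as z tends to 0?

Direct substitution gives 0/0.
Apply L'Hôpital: lim (-1 + 1/(z + 1))/(-14*z), still 0/0.
After 2 applications of L'Hôpital's rule the quotient is (-1/(z + 1)^2)/(-14); substituting z = 0 gives 1/14.

1/14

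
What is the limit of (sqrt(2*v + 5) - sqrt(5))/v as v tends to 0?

A 0/0 form; rationalise with √(5 + 2v) + √5. This collapses the numerator to 2v, leaving 2/(√(5 + 2v) + √5) → 2/(2√5) = √(5)/5.

√(5)/5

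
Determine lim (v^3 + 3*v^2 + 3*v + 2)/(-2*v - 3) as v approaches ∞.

-∞

The numerator has higher degree (3 > 1); the quotient behaves like (1/(-2))·v^2 for large |v|.
As v → +∞ this diverges to -∞.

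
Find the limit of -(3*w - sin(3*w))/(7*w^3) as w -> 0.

-9/14

Direct substitution gives 0/0.
Apply L'Hôpital: lim (3 - 3*cos(3*w))/(-21*w^2), still 0/0.
Apply L'Hôpital: lim (9*sin(3*w))/(-42*w), still 0/0.
After 3 applications of L'Hôpital's rule the quotient is (27*cos(3*w))/(-42); substituting w = 0 gives -9/14.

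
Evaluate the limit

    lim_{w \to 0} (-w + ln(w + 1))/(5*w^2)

-1/10

Direct substitution gives 0/0.
Apply L'Hôpital: lim (-1 + 1/(w + 1))/(10*w), still 0/0.
After 2 applications of L'Hôpital's rule the quotient is (-1/(w + 1)^2)/(10); substituting w = 0 gives -1/10.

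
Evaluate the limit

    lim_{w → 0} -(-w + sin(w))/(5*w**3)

1/30

Direct substitution gives 0/0.
Apply L'Hôpital: lim (cos(w) - 1)/(-15*w^2), still 0/0.
Apply L'Hôpital: lim (-sin(w))/(-30*w), still 0/0.
After 3 applications of L'Hôpital's rule the quotient is (-cos(w))/(-30); substituting w = 0 gives 1/30.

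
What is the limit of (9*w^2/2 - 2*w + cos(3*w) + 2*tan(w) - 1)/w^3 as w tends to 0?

Substitution gives 0/0 (the numerator vanishes to order 3).
Expand each term to order w^3: the coefficient of w^3 in cos(3w) is 0 and in 2·tan(w) is 2/3.
Lower-order terms cancel with the polynomial part, so the numerator is (2/3)·w^3 + o(w^3), and the limit is (2/3)/(1) = 2/3.

2/3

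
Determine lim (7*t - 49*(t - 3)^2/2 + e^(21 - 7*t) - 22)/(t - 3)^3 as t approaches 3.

Direct substitution gives 0/0.
Apply L'Hôpital: lim (-49*t - 7*e^(21 - 7*t) + 154)/(3*(t - 3)^2), still 0/0.
Apply L'Hôpital: lim (49*e^(21 - 7*t) - 49)/(6*t - 18), still 0/0.
After 3 applications of L'Hôpital's rule the quotient is (-343*e^(21 - 7*t))/(6); substituting t = 3 gives -343/6.

-343/6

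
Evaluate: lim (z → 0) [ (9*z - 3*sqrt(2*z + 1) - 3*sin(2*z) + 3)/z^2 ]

Substitution gives 0/0; apply L'Hôpital's rule 2 times.
After differentiating numerator and denominator 2 times the quotient is (12*sin(2*z) + 3/(2*z + 1)^(3/2))/(2); at z = 0 this is 3/2.

3/2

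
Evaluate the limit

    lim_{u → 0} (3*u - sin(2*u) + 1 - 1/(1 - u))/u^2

Substitution gives 0/0; apply L'Hôpital's rule 2 times.
After differentiating numerator and denominator 2 times the quotient is (4*sin(2*u) + 2/(u - 1)^3)/(2); at u = 0 this is -1.

-1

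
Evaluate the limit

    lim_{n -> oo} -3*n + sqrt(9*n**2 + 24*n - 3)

This has the form ∞ − ∞. Multiply and divide by the conjugate √(9*n^2 + 24*n - 3) + 3n.
That gives (24n - 3) / (√(9*n^2 + 24*n - 3) + 3n).
Divide numerator and denominator by n: the limit is 24/(2·3) = 4.

4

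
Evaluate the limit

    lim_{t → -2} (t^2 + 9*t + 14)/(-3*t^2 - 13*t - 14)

-5

At t = -2 both the top and bottom vanish — a removable singularity. Factoring out (t + 2) from each leaves (t + 7)/(-3*t - 7), which at t = -2 equals -5.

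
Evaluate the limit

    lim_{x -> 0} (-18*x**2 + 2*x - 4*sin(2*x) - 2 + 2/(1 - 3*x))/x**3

Substitution gives 0/0; apply L'Hôpital's rule 3 times.
After differentiating numerator and denominator 3 times the quotient is (32*cos(2*x) + 324/(3*x - 1)^4)/(6); at x = 0 this is 178/3.

178/3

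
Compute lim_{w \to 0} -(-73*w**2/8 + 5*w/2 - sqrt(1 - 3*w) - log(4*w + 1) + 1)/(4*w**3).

943/192

Substitution gives 0/0 (the numerator vanishes to order 3).
Expand each term to order w^3: the coefficient of w^3 in −ln(1 + 4w) is -64/3 and in −√(1 - 3w) is 27/16.
Lower-order terms cancel with the polynomial part, so the numerator is (-943/48)·w^3 + o(w^3), and the limit is (-943/48)/(-4) = 943/192.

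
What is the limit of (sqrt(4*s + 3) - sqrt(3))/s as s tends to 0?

2*√(3)/3

Substitution gives 0/0. Multiply numerator and denominator by the conjugate √(3 + 4s) + √3.
The numerator becomes (3 + 4s) − 3 = 4s, so the expression simplifies to 4/(√(3 + 4s) + √3).
Letting s → 0 gives 4/(2√3) = 2*√(3)/3.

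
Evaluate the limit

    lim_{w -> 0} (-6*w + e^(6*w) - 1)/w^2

Direct substitution gives 0/0.
Apply L'Hôpital: lim (6*e^(6*w) - 6)/(2*w), still 0/0.
After 2 applications of L'Hôpital's rule the quotient is (36*e^(6*w))/(2); substituting w = 0 gives 18.

18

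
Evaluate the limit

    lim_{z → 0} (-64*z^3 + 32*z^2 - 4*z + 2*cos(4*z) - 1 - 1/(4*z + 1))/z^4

-704/3

Substitution gives 0/0; apply L'Hôpital's rule 4 times.
After differentiating numerator and denominator 4 times the quotient is (512*cos(4*z) - 6144/(4*z + 1)^5)/(24); at z = 0 this is -704/3.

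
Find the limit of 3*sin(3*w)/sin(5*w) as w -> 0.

9/5

Substitution gives 0/0.
Divide numerator and denominator by w: sin(3w)/w → 3 and sin(5w)/w → 5, so the limit is 3·3/5 = 9/5.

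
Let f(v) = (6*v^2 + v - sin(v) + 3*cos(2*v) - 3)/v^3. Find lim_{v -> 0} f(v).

Substitution gives 0/0; apply L'Hôpital's rule 3 times.
After differentiating numerator and denominator 3 times the quotient is ((48*sin(v) + 1)*cos(v))/(6); at v = 0 this is 1/6.

1/6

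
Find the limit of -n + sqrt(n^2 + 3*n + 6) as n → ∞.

An ∞ − ∞ form. Rationalising with the conjugate, the difference becomes (3n + 6) / (√(n^2 + 3*n + 6) + n).
For large n the denominator behaves like 2·n, so the quotient tends to 3/2 = 3/2.

3/2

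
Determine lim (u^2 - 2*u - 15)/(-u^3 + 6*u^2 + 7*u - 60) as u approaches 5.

-1

Since u = 5 makes numerator and denominator zero, (u - 5) divides both.
Cancelling it gives (u + 3)/(-u^2 + u + 12); now plug in u = 5 to get -1.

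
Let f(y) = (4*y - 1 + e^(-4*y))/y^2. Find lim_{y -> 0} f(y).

Direct substitution gives 0/0.
Apply L'Hôpital: lim (4 - 4*e^(-4*y))/(2*y), still 0/0.
After 2 applications of L'Hôpital's rule the quotient is (16*e^(-4*y))/(2); substituting y = 0 gives 8.

8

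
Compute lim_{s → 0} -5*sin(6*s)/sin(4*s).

Substitution gives 0/0.
Divide numerator and denominator by s: sin(6s)/s → 6 and sin(4s)/s → 4, so the limit is -5·6/4 = -15/2.

-15/2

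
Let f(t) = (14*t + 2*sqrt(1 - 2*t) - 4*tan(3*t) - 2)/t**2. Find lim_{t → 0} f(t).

-1

Substitution gives 0/0; apply L'Hôpital's rule 2 times.
After differentiating numerator and denominator 2 times the quotient is (-72*tan(3*t)/cos(3*t)^2 - 2/(1 - 2*t)^(3/2))/(2); at t = 0 this is -1.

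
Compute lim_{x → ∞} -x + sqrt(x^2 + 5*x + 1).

An ∞ − ∞ form. Rationalising with the conjugate, the difference becomes (5x + 1) / (√(x^2 + 5*x + 1) + x).
For large x the denominator behaves like 2·x, so the quotient tends to 5/2 = 5/2.

5/2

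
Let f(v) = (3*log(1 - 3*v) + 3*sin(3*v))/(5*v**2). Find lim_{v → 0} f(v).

Substitution gives 0/0 (the numerator vanishes to order 2).
Expand each term to order v^2: the coefficient of v^2 in 3·sin(3v) is 0 and in 3·ln(1 - 3v) is -27/2.
Lower-order terms cancel with the polynomial part, so the numerator is (-27/2)·v^2 + o(v^2), and the limit is (-27/2)/(5) = -27/10.

-27/10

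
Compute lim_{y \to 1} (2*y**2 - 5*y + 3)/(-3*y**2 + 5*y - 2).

1

At y = 1 both the top and bottom vanish — a removable singularity. Factoring out (y - 1) from each leaves (2*y - 3)/(2 - 3*y), which at y = 1 equals 1.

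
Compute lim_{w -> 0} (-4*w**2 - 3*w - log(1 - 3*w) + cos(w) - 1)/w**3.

Substitution gives 0/0 (the numerator vanishes to order 3).
Expand each term to order w^3: the coefficient of w^3 in cos(w) is 0 and in −ln(1 - 3w) is 9.
Lower-order terms cancel with the polynomial part, so the numerator is (9)·w^3 + o(w^3), and the limit is (9)/(1) = 9.

9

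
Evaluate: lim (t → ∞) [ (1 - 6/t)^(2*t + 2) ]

Write it as [(1 - 6/t)^t]^(2) · (1 - 6/t)^(2). The bracketed term tends to e^(-6) and the second factor to 1, so the limit is e^(-12).

e^(-12)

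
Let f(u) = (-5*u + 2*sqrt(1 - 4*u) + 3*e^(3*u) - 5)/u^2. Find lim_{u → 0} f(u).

Substitution gives 0/0; apply L'Hôpital's rule 2 times.
After differentiating numerator and denominator 2 times the quotient is (27*e^(3*u) - 8/(1 - 4*u)^(3/2))/(2); at u = 0 this is 19/2.

19/2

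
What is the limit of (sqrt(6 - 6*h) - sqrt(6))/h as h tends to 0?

A 0/0 form; rationalise with √(6 - 6h) + √6. This collapses the numerator to -6h, leaving -6/(√(6 - 6h) + √6) → -6/(2√6) = -√(6)/2.

-√(6)/2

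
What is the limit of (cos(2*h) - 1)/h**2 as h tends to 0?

Direct substitution gives 0/0.
Apply L'Hôpital: lim (-2*sin(2*h))/(2*h), still 0/0.
After 2 applications of L'Hôpital's rule the quotient is (-4*cos(2*h))/(2); substituting h = 0 gives -2.

-2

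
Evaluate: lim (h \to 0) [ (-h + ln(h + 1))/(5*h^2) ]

Direct substitution gives 0/0.
Apply L'Hôpital: lim (-1 + 1/(h + 1))/(10*h), still 0/0.
After 2 applications of L'Hôpital's rule the quotient is (-1/(h + 1)^2)/(10); substituting h = 0 gives -1/10.

-1/10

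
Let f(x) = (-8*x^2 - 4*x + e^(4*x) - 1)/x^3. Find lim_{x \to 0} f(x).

Direct substitution gives 0/0.
Apply L'Hôpital: lim (-16*x + 4*e^(4*x) - 4)/(3*x^2), still 0/0.
Apply L'Hôpital: lim (16*e^(4*x) - 16)/(6*x), still 0/0.
After 3 applications of L'Hôpital's rule the quotient is (64*e^(4*x))/(6); substituting x = 0 gives 32/3.

32/3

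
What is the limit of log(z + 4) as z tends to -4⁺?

-∞

As z → -4⁺, z + 4 → 0⁺ and ln(z + 4) → −∞.
Multiplying by 1 gives -∞.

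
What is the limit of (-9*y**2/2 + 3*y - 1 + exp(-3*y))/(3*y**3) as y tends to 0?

Direct substitution gives 0/0.
Apply L'Hôpital: lim (-9*y + 3 - 3*e^(-3*y))/(9*y^2), still 0/0.
Apply L'Hôpital: lim (-9 + 9*e^(-3*y))/(18*y), still 0/0.
After 3 applications of L'Hôpital's rule the quotient is (-27*e^(-3*y))/(18); substituting y = 0 gives -3/2.

-3/2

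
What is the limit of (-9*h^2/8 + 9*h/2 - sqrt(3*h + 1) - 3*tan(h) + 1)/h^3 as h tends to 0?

-43/16

Substitution gives 0/0; apply L'Hôpital's rule 3 times.
After differentiating numerator and denominator 3 times the quotient is (12/cos(h)^2 - 18/cos(h)^4 - 81/(8*(3*h + 1)^(5/2)))/(6); at h = 0 this is -43/16.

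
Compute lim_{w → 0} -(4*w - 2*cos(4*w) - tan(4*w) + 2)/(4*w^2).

Substitution gives 0/0 (the numerator vanishes to order 2).
Expand each term to order w^2: the coefficient of w^2 in -2·cos(4w) is 16 and in −tan(4w) is 0.
Lower-order terms cancel with the polynomial part, so the numerator is (16)·w^2 + o(w^2), and the limit is (16)/(-4) = -4.

-4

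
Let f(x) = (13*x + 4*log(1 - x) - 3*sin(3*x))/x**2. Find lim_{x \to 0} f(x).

Substitution gives 0/0; apply L'Hôpital's rule 2 times.
After differentiating numerator and denominator 2 times the quotient is (27*sin(3*x) - 4/(x - 1)^2)/(2); at x = 0 this is -2.

-2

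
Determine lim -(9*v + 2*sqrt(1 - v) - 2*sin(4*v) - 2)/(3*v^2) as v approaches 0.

Substitution gives 0/0 (the numerator vanishes to order 2).
Expand each term to order v^2: the coefficient of v^2 in -2·sin(4v) is 0 and in 2·√(1 - v) is -1/4.
Lower-order terms cancel with the polynomial part, so the numerator is (-1/4)·v^2 + o(v^2), and the limit is (-1/4)/(-3) = 1/12.

1/12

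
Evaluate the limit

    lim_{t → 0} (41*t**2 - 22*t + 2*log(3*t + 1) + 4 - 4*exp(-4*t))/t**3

Substitution gives 0/0 (the numerator vanishes to order 3).
Expand each term to order t^3: the coefficient of t^3 in 2·ln(1 + 3t) is 18 and in -4·e^(-4t) is 128/3.
Lower-order terms cancel with the polynomial part, so the numerator is (182/3)·t^3 + o(t^3), and the limit is (182/3)/(1) = 182/3.

182/3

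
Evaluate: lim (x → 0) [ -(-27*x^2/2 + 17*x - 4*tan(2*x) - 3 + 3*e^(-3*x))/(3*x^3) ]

145/18

Substitution gives 0/0; apply L'Hôpital's rule 3 times.
After differentiating numerator and denominator 3 times the quotient is (-128*tan(2*x)^2/cos(2*x)^2 - 64/cos(2*x)^4 - 81*e^(-3*x))/(-18); at x = 0 this is 145/18.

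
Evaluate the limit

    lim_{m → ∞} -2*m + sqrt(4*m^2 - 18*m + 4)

This has the form ∞ − ∞. Multiply and divide by the conjugate √(4*m^2 - 18*m + 4) + 2m.
That gives (-18m + 4) / (√(4*m^2 - 18*m + 4) + 2m).
Divide numerator and denominator by m: the limit is -18/(2·2) = -9/2.

-9/2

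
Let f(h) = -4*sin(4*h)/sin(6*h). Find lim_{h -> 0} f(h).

-8/3

Substitution gives 0/0.
Divide numerator and denominator by h: sin(4h)/h → 4 and sin(6h)/h → 6, so the limit is -4·4/6 = -8/3.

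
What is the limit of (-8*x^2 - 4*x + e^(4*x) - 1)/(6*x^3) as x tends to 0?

Direct substitution gives 0/0.
Apply L'Hôpital: lim (-16*x + 4*e^(4*x) - 4)/(18*x^2), still 0/0.
Apply L'Hôpital: lim (16*e^(4*x) - 16)/(36*x), still 0/0.
After 3 applications of L'Hôpital's rule the quotient is (64*e^(4*x))/(36); substituting x = 0 gives 16/9.

16/9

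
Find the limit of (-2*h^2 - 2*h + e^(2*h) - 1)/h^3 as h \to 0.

4/3

Direct substitution gives 0/0.
Apply L'Hôpital: lim (-4*h + 2*e^(2*h) - 2)/(3*h^2), still 0/0.
Apply L'Hôpital: lim (4*e^(2*h) - 4)/(6*h), still 0/0.
After 3 applications of L'Hôpital's rule the quotient is (8*e^(2*h))/(6); substituting h = 0 gives 4/3.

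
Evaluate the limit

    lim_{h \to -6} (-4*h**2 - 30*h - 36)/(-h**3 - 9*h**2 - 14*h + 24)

At h = -6 both the top and bottom vanish — a removable singularity. Factoring out (h + 6) from each leaves (-4*h - 6)/(-h^2 - 3*h + 4), which at h = -6 equals -9/7.

-9/7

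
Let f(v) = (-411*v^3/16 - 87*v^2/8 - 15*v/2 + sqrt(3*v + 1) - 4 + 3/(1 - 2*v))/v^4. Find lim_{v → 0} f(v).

Substitution gives 0/0 (the numerator vanishes to order 4).
Expand each term to order v^4: the coefficient of v^4 in 3·1/(1 - 2v) is 48 and in √(1 + 3v) is -405/128.
Lower-order terms cancel with the polynomial part, so the numerator is (5739/128)·v^4 + o(v^4), and the limit is (5739/128)/(1) = 5739/128.

5739/128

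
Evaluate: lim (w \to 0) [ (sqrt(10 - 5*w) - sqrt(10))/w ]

-√(10)/4

Substitution gives 0/0. Multiply numerator and denominator by the conjugate √(10 - 5w) + √10.
The numerator becomes (10 - 5w) − 10 = -5w, so the expression simplifies to -5/(√(10 - 5w) + √10).
Letting w → 0 gives -5/(2√10) = -√(10)/4.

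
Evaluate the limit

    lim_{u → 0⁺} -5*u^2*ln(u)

This is a 0·(−∞) form. Rewrite as -5·ln(u) / u^(−2) and apply L'Hôpital:
the derivative quotient is -5·(1/u) / (−2·u^(−3)) = (5/2)·u^2 → 0.

0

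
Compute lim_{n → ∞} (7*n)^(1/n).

Base → ∞ and exponent → 0: an ∞^0 form.
Take logs: (1/n)·ln(7·n^1) = (ln 7 + 1·ln n)/n → 0.
So the limit is e^0 = 1.

1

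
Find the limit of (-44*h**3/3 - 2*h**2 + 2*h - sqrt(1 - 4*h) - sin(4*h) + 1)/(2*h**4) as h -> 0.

5

Substitution gives 0/0; apply L'Hôpital's rule 4 times.
After differentiating numerator and denominator 4 times the quotient is (-256*sin(4*h) + 240/(1 - 4*h)^(7/2))/(48); at h = 0 this is 5.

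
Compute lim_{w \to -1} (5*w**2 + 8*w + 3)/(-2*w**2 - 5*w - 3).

Direct substitution gives 0/0, so factor. Both numerator and denominator have (w + 1) as a factor.
After cancelling, the expression reduces to (5*w + 3)/(-2*w - 3).
Substituting w = -1 gives 2.

2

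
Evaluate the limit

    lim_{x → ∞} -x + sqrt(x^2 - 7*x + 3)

-7/2

This has the form ∞ − ∞. Multiply and divide by the conjugate √(x^2 - 7*x + 3) + x.
That gives (-7x + 3) / (√(x^2 - 7*x + 3) + x).
Divide numerator and denominator by x: the limit is -7/(2·1) = -7/2.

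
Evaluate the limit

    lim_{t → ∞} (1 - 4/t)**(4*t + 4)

Write it as [(1 - 4/t)^t]^(4) · (1 - 4/t)^(4). The bracketed term tends to e^(-4) and the second factor to 1, so the limit is e^(-16).

e^(-16)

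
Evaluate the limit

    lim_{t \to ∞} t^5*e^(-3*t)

Write as t^5/e^{3t}, an ∞/∞ form.
Exponential growth dominates any polynomial, so repeated L'Hôpital (or the standard result) gives 0.

0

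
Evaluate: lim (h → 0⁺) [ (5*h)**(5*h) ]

Base → 0⁺ and exponent → 0⁺: a 0^0 form.
Take logs: 5h·ln(5h). This is 0·(−∞); rewriting as ln(5h)/(1/(5h)) and applying L'Hôpital gives 0.
Hence the limit is e^0 = 1.

1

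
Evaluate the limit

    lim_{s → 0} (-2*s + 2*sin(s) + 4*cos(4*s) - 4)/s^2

Substitution gives 0/0 (the numerator vanishes to order 2).
Expand each term to order s^2: the coefficient of s^2 in 2·sin(s) is 0 and in 4·cos(4s) is -32.
Lower-order terms cancel with the polynomial part, so the numerator is (-32)·s^2 + o(s^2), and the limit is (-32)/(1) = -32.

-32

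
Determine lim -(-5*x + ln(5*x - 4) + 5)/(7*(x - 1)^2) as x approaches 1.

25/14

Direct substitution gives 0/0.
Apply L'Hôpital: lim (-5 + 5/(5*x - 4))/(14 - 14*x), still 0/0.
After 2 applications of L'Hôpital's rule the quotient is (-25/(5*x - 4)^2)/(-14); substituting x = 1 gives 25/14.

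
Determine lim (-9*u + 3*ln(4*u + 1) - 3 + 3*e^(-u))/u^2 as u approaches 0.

-45/2

Substitution gives 0/0 (the numerator vanishes to order 2).
Expand each term to order u^2: the coefficient of u^2 in 3·ln(1 + 4u) is -24 and in 3·e^(-u) is 3/2.
Lower-order terms cancel with the polynomial part, so the numerator is (-45/2)·u^2 + o(u^2), and the limit is (-45/2)/(1) = -45/2.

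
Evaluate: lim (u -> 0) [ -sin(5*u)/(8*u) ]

Substitution gives 0/0.
Write it as (5/(-8))·sin(5u)/(5u); since sin(θ)/θ → 1, the limit is -5/8.

-5/8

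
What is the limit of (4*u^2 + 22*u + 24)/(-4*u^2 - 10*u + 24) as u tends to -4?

-5/11

Direct substitution gives 0/0, so factor. Both numerator and denominator have (u + 4) as a factor.
After cancelling, the expression reduces to (4*u + 6)/(6 - 4*u).
Substituting u = -4 gives -5/11.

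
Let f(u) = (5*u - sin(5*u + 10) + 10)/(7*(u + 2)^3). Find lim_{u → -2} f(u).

Direct substitution gives 0/0.
Apply L'Hôpital: lim (5 - 5*cos(5*u + 10))/(21*(u + 2)^2), still 0/0.
Apply L'Hôpital: lim (25*sin(5*u + 10))/(42*u + 84), still 0/0.
After 3 applications of L'Hôpital's rule the quotient is (125*cos(5*u + 10))/(42); substituting u = -2 gives 125/42.

125/42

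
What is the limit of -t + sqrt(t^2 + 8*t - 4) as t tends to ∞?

An ∞ − ∞ form. Rationalising with the conjugate, the difference becomes (8t - 4) / (√(t^2 + 8*t - 4) + t).
For large t the denominator behaves like 2·t, so the quotient tends to 8/2 = 4.

4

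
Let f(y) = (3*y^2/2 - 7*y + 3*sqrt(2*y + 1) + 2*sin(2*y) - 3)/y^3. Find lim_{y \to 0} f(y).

-7/6

Substitution gives 0/0; apply L'Hôpital's rule 3 times.
After differentiating numerator and denominator 3 times the quotient is (-16*cos(2*y) + 9/(2*y + 1)^(5/2))/(6); at y = 0 this is -7/6.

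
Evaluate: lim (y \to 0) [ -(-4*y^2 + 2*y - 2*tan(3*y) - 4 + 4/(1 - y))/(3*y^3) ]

Substitution gives 0/0; apply L'Hôpital's rule 3 times.
After differentiating numerator and denominator 3 times the quotient is (12*(36*(y - 1)^4*(cos(6*y) - 2)/(cos(6*y) + 1)^2 + 2)/(y - 1)^4)/(-18); at y = 0 this is 14/3.

14/3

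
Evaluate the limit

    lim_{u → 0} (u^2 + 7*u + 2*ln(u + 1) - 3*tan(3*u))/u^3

-79/3

Substitution gives 0/0; apply L'Hôpital's rule 3 times.
After differentiating numerator and denominator 3 times the quotient is (2*(324*(u + 1)^3*(cos(6*u) - 2)/(cos(6*u) + 1)^2 + 2)/(u + 1)^3)/(6); at u = 0 this is -79/3.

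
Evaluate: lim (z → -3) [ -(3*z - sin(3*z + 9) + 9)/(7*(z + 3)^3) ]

Direct substitution gives 0/0.
Apply L'Hôpital: lim (3 - 3*cos(3*z + 9))/(-21*(z + 3)^2), still 0/0.
Apply L'Hôpital: lim (9*sin(3*z + 9))/(-42*z - 126), still 0/0.
After 3 applications of L'Hôpital's rule the quotient is (27*cos(3*z + 9))/(-42); substituting z = -3 gives -9/14.

-9/14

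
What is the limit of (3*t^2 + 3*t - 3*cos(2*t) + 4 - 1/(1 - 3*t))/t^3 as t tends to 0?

-27

Substitution gives 0/0 (the numerator vanishes to order 3).
Expand each term to order t^3: the coefficient of t^3 in -3·cos(2t) is 0 and in −1/(1 - 3t) is -27.
Lower-order terms cancel with the polynomial part, so the numerator is (-27)·t^3 + o(t^3), and the limit is (-27)/(1) = -27.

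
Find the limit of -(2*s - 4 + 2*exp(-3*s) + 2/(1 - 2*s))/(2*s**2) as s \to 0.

Substitution gives 0/0 (the numerator vanishes to order 2).
Expand each term to order s^2: the coefficient of s^2 in 2·1/(1 - 2s) is 8 and in 2·e^(-3s) is 9.
Lower-order terms cancel with the polynomial part, so the numerator is (17)·s^2 + o(s^2), and the limit is (17)/(-2) = -17/2.

-17/2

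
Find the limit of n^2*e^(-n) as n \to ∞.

Write as n^2/e^{1n}, an ∞/∞ form.
Exponential growth dominates any polynomial, so repeated L'Hôpital (or the standard result) gives 0.

0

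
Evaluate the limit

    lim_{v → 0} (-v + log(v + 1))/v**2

-1/2

Direct substitution gives 0/0.
Apply L'Hôpital: lim (-1 + 1/(v + 1))/(2*v), still 0/0.
After 2 applications of L'Hôpital's rule the quotient is (-1/(v + 1)^2)/(2); substituting v = 0 gives -1/2.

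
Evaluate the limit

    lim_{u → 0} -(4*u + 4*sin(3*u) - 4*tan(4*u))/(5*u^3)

Substitution gives 0/0; apply L'Hôpital's rule 3 times.
After differentiating numerator and denominator 3 times the quotient is (-108*cos(3*u) - 1536*tan(4*u)^4 - 2048*tan(4*u)^2 - 512)/(-30); at u = 0 this is 62/3.

62/3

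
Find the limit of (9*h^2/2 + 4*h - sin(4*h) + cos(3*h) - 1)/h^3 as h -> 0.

Substitution gives 0/0 (the numerator vanishes to order 3).
Expand each term to order h^3: the coefficient of h^3 in −sin(4h) is 32/3 and in cos(3h) is 0.
Lower-order terms cancel with the polynomial part, so the numerator is (32/3)·h^3 + o(h^3), and the limit is (32/3)/(1) = 32/3.

32/3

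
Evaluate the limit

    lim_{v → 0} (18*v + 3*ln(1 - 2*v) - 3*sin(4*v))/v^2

Substitution gives 0/0 (the numerator vanishes to order 2).
Expand each term to order v^2: the coefficient of v^2 in 3·ln(1 - 2v) is -6 and in -3·sin(4v) is 0.
Lower-order terms cancel with the polynomial part, so the numerator is (-6)·v^2 + o(v^2), and the limit is (-6)/(1) = -6.

-6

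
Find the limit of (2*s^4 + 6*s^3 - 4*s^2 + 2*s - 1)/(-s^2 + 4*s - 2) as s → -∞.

The numerator has higher degree (4 > 2); the quotient behaves like (2/(-1))·s^2 for large |s|.
As s → −∞ this diverges to -∞.

-∞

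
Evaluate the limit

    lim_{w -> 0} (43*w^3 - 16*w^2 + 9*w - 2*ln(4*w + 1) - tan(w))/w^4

Substitution gives 0/0 (the numerator vanishes to order 4).
Expand each term to order w^4: the coefficient of w^4 in −tan(w) is 0 and in -2·ln(1 + 4w) is 128.
Lower-order terms cancel with the polynomial part, so the numerator is (128)·w^4 + o(w^4), and the limit is (128)/(1) = 128.

128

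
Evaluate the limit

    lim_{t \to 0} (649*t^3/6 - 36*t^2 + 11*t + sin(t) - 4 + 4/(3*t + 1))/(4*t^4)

81

Substitution gives 0/0 (the numerator vanishes to order 4).
Expand each term to order t^4: the coefficient of t^4 in sin(t) is 0 and in 4·1/(1 + 3t) is 324.
Lower-order terms cancel with the polynomial part, so the numerator is (324)·t^4 + o(t^4), and the limit is (324)/(4) = 81.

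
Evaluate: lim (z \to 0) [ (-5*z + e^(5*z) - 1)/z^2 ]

25/2

Direct substitution gives 0/0.
Apply L'Hôpital: lim (5*e^(5*z) - 5)/(2*z), still 0/0.
After 2 applications of L'Hôpital's rule the quotient is (25*e^(5*z))/(2); substituting z = 0 gives 25/2.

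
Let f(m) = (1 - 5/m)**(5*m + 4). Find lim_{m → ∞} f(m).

e^(-25)

Write it as [(1 - 5/m)^m]^(5) · (1 - 5/m)^(4). The bracketed term tends to e^(-5) and the second factor to 1, so the limit is e^(-25).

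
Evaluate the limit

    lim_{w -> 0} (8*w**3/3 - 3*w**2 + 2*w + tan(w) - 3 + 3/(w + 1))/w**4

3

Substitution gives 0/0 (the numerator vanishes to order 4).
Expand each term to order w^4: the coefficient of w^4 in 3·1/(1 + w) is 3 and in tan(w) is 0.
Lower-order terms cancel with the polynomial part, so the numerator is (3)·w^4 + o(w^4), and the limit is (3)/(1) = 3.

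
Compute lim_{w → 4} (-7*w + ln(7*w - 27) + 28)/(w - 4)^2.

Direct substitution gives 0/0.
Apply L'Hôpital: lim (-7 + 7/(7*w - 27))/(2*w - 8), still 0/0.
After 2 applications of L'Hôpital's rule the quotient is (-49/(7*w - 27)^2)/(2); substituting w = 4 gives -49/2.

-49/2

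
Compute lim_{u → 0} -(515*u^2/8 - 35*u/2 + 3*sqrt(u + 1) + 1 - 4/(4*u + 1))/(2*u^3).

Substitution gives 0/0 (the numerator vanishes to order 3).
Expand each term to order u^3: the coefficient of u^3 in -4·1/(1 + 4u) is 256 and in 3·√(1 + u) is 3/16.
Lower-order terms cancel with the polynomial part, so the numerator is (4099/16)·u^3 + o(u^3), and the limit is (4099/16)/(-2) = -4099/32.

-4099/32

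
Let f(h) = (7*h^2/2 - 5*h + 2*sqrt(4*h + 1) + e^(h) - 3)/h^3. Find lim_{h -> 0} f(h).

Substitution gives 0/0; apply L'Hôpital's rule 3 times.
After differentiating numerator and denominator 3 times the quotient is (e^(h) + 48/(4*h + 1)^(5/2))/(6); at h = 0 this is 49/6.

49/6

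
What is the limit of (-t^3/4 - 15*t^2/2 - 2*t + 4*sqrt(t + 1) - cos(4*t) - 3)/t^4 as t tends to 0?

-1039/96

Substitution gives 0/0; apply L'Hôpital's rule 4 times.
After differentiating numerator and denominator 4 times the quotient is (-256*cos(4*t) - 15/(4*(t + 1)^(7/2)))/(24); at t = 0 this is -1039/96.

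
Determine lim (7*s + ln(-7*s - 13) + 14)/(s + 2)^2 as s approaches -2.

-49/2

Direct substitution gives 0/0.
Apply L'Hôpital: lim (7 - 7/(-7*s - 13))/(2*s + 4), still 0/0.
After 2 applications of L'Hôpital's rule the quotient is (-49/(-7*s - 13)^2)/(2); substituting s = -2 gives -49/2.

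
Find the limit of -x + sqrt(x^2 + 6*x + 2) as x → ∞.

This has the form ∞ − ∞. Multiply and divide by the conjugate √(x^2 + 6*x + 2) + x.
That gives (6x + 2) / (√(x^2 + 6*x + 2) + x).
Divide numerator and denominator by x: the limit is 6/(2·1) = 3.

3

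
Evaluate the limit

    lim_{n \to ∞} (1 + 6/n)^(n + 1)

The base → 1 and the exponent → ∞: a 1^∞ form.
Take logarithms: (n + 1)·ln(1 + 6/n). Since ln(1+u) ~ u for small u, this behaves like (n)·(6/n) → 6.
So the limit is e^(6).

e^(6)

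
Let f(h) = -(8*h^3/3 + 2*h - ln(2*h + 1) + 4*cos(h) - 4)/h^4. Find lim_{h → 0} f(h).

Substitution gives 0/0 (the numerator vanishes to order 4).
Expand each term to order h^4: the coefficient of h^4 in 4·cos(h) is 1/6 and in −ln(1 + 2h) is 4.
Lower-order terms cancel with the polynomial part, so the numerator is (25/6)·h^4 + o(h^4), and the limit is (25/6)/(-1) = -25/6.

-25/6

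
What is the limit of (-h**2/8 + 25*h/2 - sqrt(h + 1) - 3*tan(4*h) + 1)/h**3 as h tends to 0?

Substitution gives 0/0 (the numerator vanishes to order 3).
Expand each term to order h^3: the coefficient of h^3 in −√(1 + h) is -1/16 and in -3·tan(4h) is -64.
Lower-order terms cancel with the polynomial part, so the numerator is (-1025/16)·h^3 + o(h^3), and the limit is (-1025/16)/(1) = -1025/16.

-1025/16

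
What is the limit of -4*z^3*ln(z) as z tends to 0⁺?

This is a 0·(−∞) form. Rewrite as -4·ln(z) / z^(−3) and apply L'Hôpital:
the derivative quotient is -4·(1/z) / (−3·z^(−4)) = (4/3)·z^3 → 0.

0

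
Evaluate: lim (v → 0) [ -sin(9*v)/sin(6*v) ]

Substitution gives 0/0.
Divide numerator and denominator by v: sin(9v)/v → 9 and sin(6v)/v → 6, so the limit is -1·9/6 = -3/2.

-3/2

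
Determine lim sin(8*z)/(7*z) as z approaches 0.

Substitution gives 0/0.
Write it as (8/7)·sin(8z)/(8z); since sin(u)/u → 1, the limit is 8/7.

8/7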